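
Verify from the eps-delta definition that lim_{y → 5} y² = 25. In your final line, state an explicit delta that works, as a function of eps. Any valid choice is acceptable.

delta = min(1, eps/11)

Let eps > 0 be given. We seek delta > 0 with 0 < |y − 5| < delta ⇒ |y² − 25| < eps.
Factor: y² − 25 = (y − 5)(y + 5), so |y² − 25| = |y − 5|·|y + 5|.
Restrict delta ≤ 1. Then |y − 5| < 1 gives |y| < 6, so by the triangle inequality |y + 5| ≤ 6 + 5 = 11.
Hence |y² − 25| ≤ 11|y − 5|, which is < eps once |y − 5| < eps/11.
Take delta = min(1, eps/11). If 0 < |y − 5| < delta then both bounds hold and |y² − 25| ≤ 11|y − 5| < 11·(eps/11) = eps.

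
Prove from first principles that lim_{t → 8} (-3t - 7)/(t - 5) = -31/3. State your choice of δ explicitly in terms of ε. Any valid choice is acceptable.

δ = min(3/2, (9/44)ε)

Let ε > 0 be given. We want δ > 0 with 0 < |t − 8| < δ ⇒ |(-3t - 7)/(t - 5) + 31/3| < ε.
Combining over a common denominator, (-3t - 7)/(t - 5) + 31/3 = [(-3t - 7)·3 − (-31)·(t - 5)] / [3·(t - 5)] = 22(t − 8) / (3(t - 5)).
So |(-3t - 7)/(t - 5) + 31/3| = 22|t − 8| / (3·|t − 5|).
Restrict δ ≤ 3/2. Then |t − 8| < 3/2 gives |t − 5| = |(t − 8) + 3| ≥ 3 − 3/2 = 3/2.
Hence |(-3t - 7)/(t - 5) + 31/3| < 22|t − 8|/(3·(3/2)) = (44/9)|t − 8|, which is < ε once |t − 8| < (9/44)ε.
Take δ = min(3/2, (9/44)ε). Then 0 < |t − 8| < δ forces both bounds, so |(-3t - 7)/(t - 5) + 31/3| < ε.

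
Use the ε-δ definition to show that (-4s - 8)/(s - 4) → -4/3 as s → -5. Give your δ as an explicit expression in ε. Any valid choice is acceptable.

δ = min(9/2, (27/16)ε)

Let ε > 0 be given. We want δ > 0 with 0 < |s + 5| < δ ⇒ |(-4s - 8)/(s - 4) + 4/3| < ε.
Combining over a common denominator, (-4s - 8)/(s - 4) + 4/3 = [(-4s - 8)·(-9) − 12·(s - 4)] / [(-9)·(s - 4)] = 24(s + 5) / ((-9)(s - 4)).
So |(-4s - 8)/(s - 4) + 4/3| = 24|s + 5| / (9·|s − 4|).
Restrict δ ≤ 9/2. Then |s + 5| < 9/2 gives |s − 4| = |(s + 5) + (-9)| ≥ 9 − 9/2 = 9/2.
Hence |(-4s - 8)/(s - 4) + 4/3| < 24|s + 5|/(9·(9/2)) = (16/27)|s + 5|, which is < ε once |s + 5| < (27/16)ε.
Take δ = min(9/2, (27/16)ε). Then 0 < |s + 5| < δ forces both bounds, so |(-4s - 8)/(s - 4) + 4/3| < ε.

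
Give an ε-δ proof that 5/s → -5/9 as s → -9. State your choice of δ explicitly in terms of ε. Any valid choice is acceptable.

δ = min(9/2, (81/10)ε)

Suppose ε > 0. We seek δ > 0 such that 0 < |s + 9| < δ implies |5/s + 5/9| < ε.
|5/s + 5/9| = 5·|-9 − s|/(9·|s|) = 5|s + 9|/(9|s|).
Restrict δ ≤ 9/2. Then |s + 9| < 9/2 gives |s| > 9/2, so 9|s| > 81/2.
Then |5/s + 5/9| < 5|s + 9|/(81/2), which is < ε when |s + 9| < (81/10)ε.
Take δ = min(9/2, (81/10)ε). Then 0 < |s + 9| < δ gives both |s + 9| < 9/2 and |s + 9| < (81/10)ε, so |5/s + 5/9| < ε.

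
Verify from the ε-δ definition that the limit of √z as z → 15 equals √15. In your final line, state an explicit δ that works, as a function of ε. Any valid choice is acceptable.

Let ε > 0 be given. We want δ > 0 such that 0 < |z − 15| < δ implies |√z − √15| < ε.
Rationalise: √z − √15 = (z − 15)/(√z + √15), so |√z − √15| = |z − 15|/(√z + √15).
Restrict δ ≤ 15 so that |z − 15| < 15 forces z > 0, and then √z + √15 > √15.
Hence |√z − √15| < |z − 15|/√15, which is < ε once |z − 15| < √15·ε.
Take δ = min(15, √15·ε). If 0 < |z − 15| < δ then z > 0 and |√z − √15| < |z − 15|/√15 < ε.

δ = min(15, √15·ε)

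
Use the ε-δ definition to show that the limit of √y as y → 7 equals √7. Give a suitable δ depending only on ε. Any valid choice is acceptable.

δ = min(7, √7·ε)

Let ε > 0 be given. We want δ > 0 such that 0 < |y − 7| < δ implies |√y − √7| < ε.
Rationalise: √y − √7 = (y − 7)/(√y + √7), so |√y − √7| = |y − 7|/(√y + √7).
Restrict δ ≤ 7 so that |y − 7| < 7 forces y > 0, and then √y + √7 > √7.
Hence |√y − √7| < |y − 7|/√7, which is < ε once |y − 7| < √7·ε.
Take δ = min(7, √7·ε). If 0 < |y − 7| < δ then y > 0 and |√y − √7| < |y − 7|/√7 < ε.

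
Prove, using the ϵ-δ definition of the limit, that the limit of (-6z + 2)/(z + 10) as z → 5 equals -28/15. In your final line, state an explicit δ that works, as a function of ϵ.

Fix ϵ > 0. We want δ > 0 with 0 < |z − 5| < δ ⇒ |(-6z + 2)/(z + 10) + 28/15| < ϵ.
Combining over a common denominator, (-6z + 2)/(z + 10) + 28/15 = [(-6z + 2)·15 − (-28)·(z + 10)] / [15·(z + 10)] = -62(z − 5) / (15(z + 10)).
So |(-6z + 2)/(z + 10) + 28/15| = 62|z − 5| / (15·|z + 10|).
Require δ ≤ 15/2, so |z + 10| ≥ |15| − |z − 5| > 15 − 15/2 = 15/2.
Hence |(-6z + 2)/(z + 10) + 28/15| < 62|z − 5|/(15·(15/2)) = (124/225)|z − 5|, which is < ϵ once |z − 5| < (225/124)ϵ.
Take δ = min(15/2, (225/124)ϵ). Then 0 < |z − 5| < δ forces both bounds, so |(-6z + 2)/(z + 10) + 28/15| < ϵ.

δ = min(15/2, (225/124)ϵ)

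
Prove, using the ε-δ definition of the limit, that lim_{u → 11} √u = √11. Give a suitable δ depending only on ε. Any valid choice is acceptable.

Fix ε > 0. We want δ > 0 such that 0 < |u − 11| < δ implies |√u − √11| < ε.
Rationalise: √u − √11 = (u − 11)/(√u + √11), so |√u − √11| = |u − 11|/(√u + √11).
Restrict δ ≤ 11 so that |u − 11| < 11 forces u > 0, and then √u + √11 > √11.
Hence |√u − √11| < |u − 11|/√11, which is < ε once |u − 11| < √11·ε.
Take δ = min(11, √11·ε). If 0 < |u − 11| < δ then u > 0 and |√u − √11| < |u − 11|/√11 < ε.

δ = min(11, √11·ε)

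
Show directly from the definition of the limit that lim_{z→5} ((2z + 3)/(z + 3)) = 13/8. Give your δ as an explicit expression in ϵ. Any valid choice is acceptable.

Let ϵ > 0 be given. We want δ > 0 with 0 < |z − 5| < δ ⇒ |(2z + 3)/(z + 3) − (13/8)| < ϵ.
Combining over a common denominator, (2z + 3)/(z + 3) − (13/8) = [(2z + 3)·8 − 13·(z + 3)] / [8·(z + 3)] = 3(z − 5) / (8(z + 3)).
So |(2z + 3)/(z + 3) − (13/8)| = 3|z − 5| / (8·|z + 3|).
Restrict δ ≤ 4. Then |z − 5| < 4 gives |z + 3| = |(z − 5) + 8| ≥ 8 − 4 = 4.
Hence |(2z + 3)/(z + 3) − (13/8)| < 3|z − 5|/(8·4) = (3/32)|z − 5|, which is < ϵ once |z − 5| < (32/3)ϵ.
Take δ = min(4, (32/3)ϵ). Then 0 < |z − 5| < δ forces both bounds, so |(2z + 3)/(z + 3) − (13/8)| < ϵ.

δ = min(4, (32/3)ϵ)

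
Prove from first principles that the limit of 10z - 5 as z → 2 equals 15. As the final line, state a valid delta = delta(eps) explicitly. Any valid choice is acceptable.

delta = eps/10

Fix eps > 0. We need delta > 0 so that 0 < |z − 2| < delta implies |(10z - 5) − 15| < eps.
Since (10z - 5) − 15 = 10(z − 2), we have |(10z - 5) − 15| = 10|z − 2|.
So 10|z − 2| < eps exactly when |z − 2| < eps/10.
Choosing delta = eps/10 gives |(10z - 5) − 15| = 10|z − 2| < eps whenever |z − 2| < delta.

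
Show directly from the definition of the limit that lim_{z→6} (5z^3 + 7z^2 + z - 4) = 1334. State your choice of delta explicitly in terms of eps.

delta = min(2, eps/839)

Let eps > 0. We want delta > 0 such that 0 < |z − 6| < delta implies |(5z^3 + 7z^2 + z - 4) − 1334| < eps.
(5z^3 + 7z^2 + z - 4) − 1334 = 5z^3 + 7z^2 + z - 1338 = (z − 6)(5z^2 + 37z + 223).
So |(5z^3 + 7z^2 + z - 4) − 1334| = |z − 6|·|5z^2 + 37z + 223|.
Require delta ≤ 2. Then |z − 6| < 2 gives |z| < 8, and by the triangle inequality |5z^2 + 37z + 223| ≤ 5·8^2 + 37·8 + 223 = 839.
Hence |(5z^3 + 7z^2 + z - 4) − 1334| ≤ 839|z − 6| < eps provided |z − 6| < eps/839.
Choosing delta = min(2, eps/839) ensures both conditions, hence |(5z^3 + 7z^2 + z - 4) − 1334| < eps.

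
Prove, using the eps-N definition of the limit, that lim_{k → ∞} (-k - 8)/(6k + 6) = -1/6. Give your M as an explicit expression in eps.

M = (7/6)/eps

Let eps > 0. For k ≥ 1, |(-k - 8)/(6k + 6) + 1/6| = |-42|/(6(6k + 6)) = 42/(6(6k + 6)).
Since 6k + 6 ≥ 6k for k ≥ 1, this is ≤ 42/(6·6k) = (7/6)/k.
So |(-k - 8)/(6k + 6) + 1/6| < eps whenever k > (7/6)/eps.
Take M = (7/6)/eps. If k > M then |(-k - 8)/(6k + 6) + 1/6| ≤ (7/6)/k < eps.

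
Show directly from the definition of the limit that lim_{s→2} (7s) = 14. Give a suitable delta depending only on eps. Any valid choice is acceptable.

delta = eps/7

Let eps > 0 be given. We need delta > 0 so that 0 < |s − 2| < delta implies |(7s) − 14| < eps.
|(7s) − 14| = |7s - 14| = 7|s − 2|.
So 7|s − 2| < eps exactly when |s − 2| < eps/7.
Choosing delta = eps/7 gives |(7s) − 14| = 7|s − 2| < eps whenever |s − 2| < delta.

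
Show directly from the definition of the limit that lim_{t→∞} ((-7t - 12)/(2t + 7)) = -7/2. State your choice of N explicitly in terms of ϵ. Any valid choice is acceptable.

N = (25/4)/ϵ

Let ϵ > 0. We seek N > 0 such that t > N implies |(-7t - 12)/(2t + 7) + 7/2| < ϵ.
(-7t - 12)/(2t + 7) + 7/2 = (2(-7t - 12) − (-7)(2t + 7)) / (2(2t + 7)) = 25/(2(2t + 7)).
For t > 0 we have 2t + 7 > 2t, so |(-7t - 12)/(2t + 7) + 7/2| = 25/(2(2t + 7)) < 25/(2·2t) = (25/4)/t.
Thus |(-7t - 12)/(2t + 7) + 7/2| < ϵ whenever t > (25/4)/ϵ.
Take N = (25/4)/ϵ. If t > N then |(-7t - 12)/(2t + 7) + 7/2| < (25/4)/t < ϵ.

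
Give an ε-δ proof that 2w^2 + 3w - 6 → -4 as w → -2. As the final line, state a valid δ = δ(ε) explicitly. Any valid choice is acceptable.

δ = min(1, ε/7)

Let ε > 0 be given. We want δ > 0 such that 0 < |w + 2| < δ implies |(2w^2 + 3w - 6) + 4| < ε.
(2w^2 + 3w - 6) + 4 = 2w^2 + 3w - 2 = (w + 2)(2w - 1).
So |(2w^2 + 3w - 6) + 4| = |w + 2|·|2w - 1|.
Assume first that |w + 2| < 1, so |w| < 3. Then |2w - 1| ≤ 2·3 + 1 = 7.
Hence |(2w^2 + 3w - 6) + 4| ≤ 7|w + 2| < ε provided |w + 2| < ε/7.
Choosing δ = min(1, ε/7) ensures both conditions, hence |(2w^2 + 3w - 6) + 4| < ε.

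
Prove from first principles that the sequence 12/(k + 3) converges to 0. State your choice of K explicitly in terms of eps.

K = 12/eps

Let eps > 0 be given. For k ≥ 1, |12/(k + 3) − 0| = 12/(k + 3) ≤ 12/k.
We need 12/k < eps, i.e. k > 12/eps.
Take K = 12/eps. If k > K then |12/(k + 3)| ≤ 12/k < eps.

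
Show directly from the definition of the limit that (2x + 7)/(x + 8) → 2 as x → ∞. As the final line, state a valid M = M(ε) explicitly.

M = 9/ε

Let ε > 0. We seek M > 0 such that x > M implies |(2x + 7)/(x + 8) − 2| < ε.
(2x + 7)/(x + 8) − 2 = ((2x + 7) − 2(x + 8)) / ((x + 8)) = -9/((x + 8)).
For x > 0 we have x + 8 > x, so |(2x + 7)/(x + 8) − 2| = 9/((x + 8)) < 9/(x) = 9/x.
Thus |(2x + 7)/(x + 8) − 2| < ε whenever x > 9/ε.
Take M = 9/ε. If x > M then |(2x + 7)/(x + 8) − 2| < 9/x < ε.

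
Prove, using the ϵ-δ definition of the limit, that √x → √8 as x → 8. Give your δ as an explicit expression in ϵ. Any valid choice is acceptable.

Suppose ϵ > 0. We want δ > 0 such that 0 < |x − 8| < δ implies |√x − √8| < ϵ.
Rationalise: √x − √8 = (x − 8)/(√x + √8), so |√x − √8| = |x − 8|/(√x + √8).
Restrict δ ≤ 8 so that |x − 8| < 8 forces x > 0, and then √x + √8 > √8.
Hence |√x − √8| < |x − 8|/√8, which is < ϵ once |x − 8| < √8·ϵ.
Take δ = min(8, √8·ϵ). If 0 < |x − 8| < δ then x > 0 and |√x − √8| < |x − 8|/√8 < ϵ.

δ = min(8, √8·ϵ)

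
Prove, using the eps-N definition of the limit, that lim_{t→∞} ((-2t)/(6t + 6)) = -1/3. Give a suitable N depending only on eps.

N = (1/3)/eps

Let eps > 0. We seek N > 0 such that t > N implies |(-2t)/(6t + 6) + 1/3| < eps.
(-2t)/(6t + 6) + 1/3 = (6(-2t) − (-2)(6t + 6)) / (6(6t + 6)) = 12/(6(6t + 6)).
For t > 0 we have 6t + 6 > 6t, so |(-2t)/(6t + 6) + 1/3| = 12/(6(6t + 6)) < 12/(6·6t) = (1/3)/t.
Thus |(-2t)/(6t + 6) + 1/3| < eps whenever t > (1/3)/eps.
Take N = (1/3)/eps. If t > N then |(-2t)/(6t + 6) + 1/3| < (1/3)/t < eps.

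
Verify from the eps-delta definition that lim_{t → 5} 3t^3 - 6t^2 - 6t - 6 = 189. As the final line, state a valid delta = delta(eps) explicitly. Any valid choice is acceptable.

delta = min(1, eps/201)

Suppose eps > 0. We want delta > 0 such that 0 < |t − 5| < delta implies |(3t^3 - 6t^2 - 6t - 6) − 189| < eps.
(3t^3 - 6t^2 - 6t - 6) − 189 = 3t^3 - 6t^2 - 6t - 195 = (t − 5)(3t^2 + 9t + 39).
So |(3t^3 - 6t^2 - 6t - 6) − 189| = |t − 5|·|3t^2 + 9t + 39|.
Require delta ≤ 1. Then |t − 5| < 1 gives |t| < 6, and by the triangle inequality |3t^2 + 9t + 39| ≤ 3·6^2 + 9·6 + 39 = 201.
Hence |(3t^3 - 6t^2 - 6t - 6) − 189| ≤ 201|t − 5| < eps provided |t − 5| < eps/201.
Choosing delta = min(1, eps/201) ensures both conditions, hence |(3t^3 - 6t^2 - 6t - 6) − 189| < eps.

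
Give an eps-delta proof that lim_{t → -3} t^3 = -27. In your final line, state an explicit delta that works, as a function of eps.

delta = min(1, eps/37)

Let eps > 0 be given. We seek delta > 0 with 0 < |t + 3| < delta ⇒ |t^3 + 27| < eps.
Factor: t^3 + 27 = (t + 3)(t^2 - 3t + 9), so |t^3 + 27| = |t + 3|·|t^2 - 3t + 9|.
Restrict delta ≤ 1. Then |t + 3| < 1 gives |t| < 4, so by the triangle inequality |t^2 - 3t + 9| ≤ 4^2 + 3·4 + 9 = 37.
Hence |t^3 + 27| ≤ 37|t + 3|, which is < eps once |t + 3| < eps/37.
Take delta = min(1, eps/37). If 0 < |t + 3| < delta then both bounds hold and |t^3 + 27| ≤ 37|t + 3| < 37·(eps/37) = eps.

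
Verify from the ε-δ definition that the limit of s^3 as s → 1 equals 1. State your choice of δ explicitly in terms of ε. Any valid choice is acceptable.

δ = min(1, ε/7)

Fix ε > 0. We seek δ > 0 with 0 < |s − 1| < δ ⇒ |s^3 − 1| < ε.
Factor: s^3 − 1 = (s − 1)(s^2 + s + 1), so |s^3 − 1| = |s − 1|·|s^2 + s + 1|.
Restrict δ ≤ 1. Then |s − 1| < 1 gives |s| < 2, so by the triangle inequality |s^2 + s + 1| ≤ 2^2 + 2 + 1 = 7.
Hence |s^3 − 1| ≤ 7|s − 1|, which is < ε once |s − 1| < ε/7.
Take δ = min(1, ε/7). If 0 < |s − 1| < δ then both bounds hold and |s^3 − 1| ≤ 7|s − 1| < 7·(ε/7) = ε.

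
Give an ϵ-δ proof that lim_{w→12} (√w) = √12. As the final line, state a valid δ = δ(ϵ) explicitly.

Let ϵ > 0 be given. We want δ > 0 such that 0 < |w − 12| < δ implies |√w − √12| < ϵ.
Multiplying by the conjugate, |√w − √12| = |w − 12|/(√w + √12).
Restrict δ ≤ 12 so that |w − 12| < 12 forces w > 0, and then √w + √12 > √12.
Hence |√w − √12| < |w − 12|/√12, which is < ϵ once |w − 12| < √12·ϵ.
Take δ = min(12, √12·ϵ). If 0 < |w − 12| < δ then w > 0 and |√w − √12| < |w − 12|/√12 < ϵ.

δ = min(12, √12·ϵ)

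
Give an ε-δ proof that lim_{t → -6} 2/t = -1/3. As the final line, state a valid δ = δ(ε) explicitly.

Suppose ε > 0. We seek δ > 0 such that 0 < |t + 6| < δ implies |2/t + 1/3| < ε.
|2/t + 1/3| = 2·|-6 − t|/(6·|t|) = 2|t + 6|/(6|t|).
Restrict δ ≤ 3. Then |t + 6| < 3 gives |t| > 3, so 6|t| > 18.
Then |2/t + 1/3| < 2|t + 6|/18, which is < ε when |t + 6| < 9ε.
Take δ = min(3, 9ε). Then 0 < |t + 6| < δ gives both |t + 6| < 3 and |t + 6| < 9ε, so |2/t + 1/3| < ε.

δ = min(3, 9ε)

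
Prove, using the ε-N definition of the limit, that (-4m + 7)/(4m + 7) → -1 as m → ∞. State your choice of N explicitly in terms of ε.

Let ε > 0. For m ≥ 1, |(-4m + 7)/(4m + 7) + 1| = |56|/(4(4m + 7)) = 56/(4(4m + 7)).
Since 4m + 7 ≥ 4m for m ≥ 1, this is ≤ 56/(4·4m) = (7/2)/m.
So |(-4m + 7)/(4m + 7) + 1| < ε whenever m > (7/2)/ε.
Take N = (7/2)/ε. If m > N then |(-4m + 7)/(4m + 7) + 1| ≤ (7/2)/m < ε.

N = (7/2)/ε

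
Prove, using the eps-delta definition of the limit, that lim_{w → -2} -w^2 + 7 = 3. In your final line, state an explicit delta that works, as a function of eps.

delta = min(2, eps/6)

Suppose eps > 0. We want delta > 0 such that 0 < |w + 2| < delta implies |(-w^2 + 7) − 3| < eps.
(-w^2 + 7) − 3 = -w^2 + 4 = (w + 2)(-w + 2).
So |(-w^2 + 7) − 3| = |w + 2|·|-w + 2|.
Require delta ≤ 2. Then |w + 2| < 2 gives |w| < 4, and by the triangle inequality |-w + 2| ≤ 4 + 2 = 6.
Hence |(-w^2 + 7) − 3| ≤ 6|w + 2| < eps provided |w + 2| < eps/6.
Take delta = min(2, eps/6). Then 0 < |w + 2| < delta gives both |w + 2| < 2 and |w + 2| < eps/6, so |(-w^2 + 7) − 3| < eps.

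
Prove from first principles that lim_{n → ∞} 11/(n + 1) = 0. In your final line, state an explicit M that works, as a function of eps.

Let eps > 0. For n ≥ 1, |11/(n + 1) − 0| = 11/(n + 1) ≤ 11/n.
We need 11/n < eps, i.e. n > 11/eps.
Take M = 11/eps. If n > M then |11/(n + 1)| ≤ 11/n < eps.

M = 11/eps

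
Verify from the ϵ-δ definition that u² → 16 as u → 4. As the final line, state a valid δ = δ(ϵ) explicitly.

δ = min(1, ϵ/9)

Let ϵ > 0. We seek δ > 0 with 0 < |u − 4| < δ ⇒ |u² − 16| < ϵ.
Factor: u² − 16 = (u − 4)(u + 4), so |u² − 16| = |u − 4|·|u + 4|.
Restrict δ ≤ 1. Then |u − 4| < 1 gives |u| < 5, so by the triangle inequality |u + 4| ≤ 5 + 4 = 9.
Hence |u² − 16| ≤ 9|u − 4|, which is < ϵ once |u − 4| < ϵ/9.
Take δ = min(1, ϵ/9). If 0 < |u − 4| < δ then both bounds hold and |u² − 16| ≤ 9|u − 4| < 9·(ϵ/9) = ϵ.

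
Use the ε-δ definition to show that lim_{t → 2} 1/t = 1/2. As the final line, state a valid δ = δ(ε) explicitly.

δ = min(1, 2ε)

Let ε > 0 be given. We seek δ > 0 such that 0 < |t − 2| < δ implies |1/t − (1/2)| < ε.
|1/t − (1/2)| = |2 − t|/(2·|t|) = |t − 2|/(2|t|).
Restrict δ ≤ 1. Then |t − 2| < 1 gives |t| > 1, so 2|t| > 2.
Then |1/t − (1/2)| < |t − 2|/2, which is < ε when |t − 2| < 2ε.
Take δ = min(1, 2ε). Then 0 < |t − 2| < δ gives both |t − 2| < 1 and |t − 2| < 2ε, so |1/t − (1/2)| < ε.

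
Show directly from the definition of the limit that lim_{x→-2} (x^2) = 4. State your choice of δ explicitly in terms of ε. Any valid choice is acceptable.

δ = min(1, ε/5)

Let ε > 0. We seek δ > 0 with 0 < |x + 2| < δ ⇒ |x^2 − 4| < ε.
Factor: x^2 − 4 = (x + 2)(x - 2), so |x^2 − 4| = |x + 2|·|x - 2|.
Impose δ ≤ 1 so that |x| < 3; then |x - 2| ≤ 5.
Hence |x^2 − 4| ≤ 5|x + 2|, which is < ε once |x + 2| < ε/5.
Take δ = min(1, ε/5). If 0 < |x + 2| < δ then both bounds hold and |x^2 − 4| ≤ 5|x + 2| < 5·(ε/5) = ε.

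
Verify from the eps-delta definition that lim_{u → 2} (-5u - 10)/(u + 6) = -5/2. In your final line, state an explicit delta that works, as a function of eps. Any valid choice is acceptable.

Let eps > 0. We want delta > 0 with 0 < |u − 2| < delta ⇒ |(-5u - 10)/(u + 6) + 5/2| < eps.
Combining over a common denominator, (-5u - 10)/(u + 6) + 5/2 = [(-5u - 10)·8 − (-20)·(u + 6)] / [8·(u + 6)] = -20(u − 2) / (8(u + 6)).
So |(-5u - 10)/(u + 6) + 5/2| = 20|u − 2| / (8·|u + 6|).
Restrict delta ≤ 4. Then |u − 2| < 4 gives |u + 6| = |(u − 2) + 8| ≥ 8 − 4 = 4.
Hence |(-5u - 10)/(u + 6) + 5/2| < 20|u − 2|/(8·4) = (5/8)|u − 2|, which is < eps once |u − 2| < (8/5)eps.
Take delta = min(4, (8/5)eps). Then 0 < |u − 2| < delta forces both bounds, so |(-5u - 10)/(u + 6) + 5/2| < eps.

delta = min(4, (8/5)eps)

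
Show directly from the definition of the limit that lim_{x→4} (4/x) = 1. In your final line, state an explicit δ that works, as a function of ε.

δ = min(2, 2ε)

Let ε > 0. We seek δ > 0 such that 0 < |x − 4| < δ implies |4/x − 1| < ε.
|4/x − 1| = 4·|4 − x|/(4·|x|) = 4|x − 4|/(4|x|).
Restrict δ ≤ 2. Then |x − 4| < 2 gives |x| > 2, so 4|x| > 8.
Then |4/x − 1| < 4|x − 4|/8, which is < ε when |x − 4| < 2ε.
Take δ = min(2, 2ε). Then 0 < |x − 4| < δ gives both |x − 4| < 2 and |x − 4| < 2ε, so |4/x − 1| < ε.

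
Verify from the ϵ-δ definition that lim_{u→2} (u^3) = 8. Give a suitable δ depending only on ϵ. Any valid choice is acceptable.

δ = min(2, ϵ/28)

Let ϵ > 0. We seek δ > 0 with 0 < |u − 2| < δ ⇒ |u^3 − 8| < ϵ.
Factor: u^3 − 8 = (u − 2)(u^2 + 2u + 4), so |u^3 − 8| = |u − 2|·|u^2 + 2u + 4|.
Impose δ ≤ 2 so that |u| < 4; then |u^2 + 2u + 4| ≤ 28.
Hence |u^3 − 8| ≤ 28|u − 2|, which is < ϵ once |u − 2| < ϵ/28.
Take δ = min(2, ϵ/28). If 0 < |u − 2| < δ then both bounds hold and |u^3 − 8| ≤ 28|u − 2| < 28·(ϵ/28) = ϵ.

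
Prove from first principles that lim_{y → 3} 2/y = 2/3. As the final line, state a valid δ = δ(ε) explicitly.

δ = min(3/2, (9/4)ε)

Fix ε > 0. We seek δ > 0 such that 0 < |y − 3| < δ implies |2/y − (2/3)| < ε.
|2/y − (2/3)| = 2·|3 − y|/(3·|y|) = 2|y − 3|/(3|y|).
Require δ ≤ 3/2 so that |y| > 3 − 3/2 = 3/2, hence 3|y| > 9/2.
Then |2/y − (2/3)| < 2|y − 3|/(9/2), which is < ε when |y − 3| < (9/4)ε.
Take δ = min(3/2, (9/4)ε). Then 0 < |y − 3| < δ gives both |y − 3| < 3/2 and |y − 3| < (9/4)ε, so |2/y − (2/3)| < ε.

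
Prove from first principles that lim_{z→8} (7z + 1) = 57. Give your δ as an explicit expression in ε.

δ = ε/7

Let ε > 0 be given. We need δ > 0 so that 0 < |z − 8| < δ implies |(7z + 1) − 57| < ε.
|(7z + 1) − 57| = |7z - 56| = 7|z − 8|.
So 7|z − 8| < ε exactly when |z − 8| < ε/7.
Take δ = ε/7. If 0 < |z − 8| < δ then |(7z + 1) − 57| = 7|z − 8| < 7·(ε/7) = ε.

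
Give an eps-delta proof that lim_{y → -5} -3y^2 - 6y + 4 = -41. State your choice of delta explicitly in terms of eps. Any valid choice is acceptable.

delta = min(1, eps/27)

Suppose eps > 0. We want delta > 0 such that 0 < |y + 5| < delta implies |(-3y^2 - 6y + 4) + 41| < eps.
(-3y^2 - 6y + 4) + 41 = -3y^2 - 6y + 45 = (y + 5)(-3y + 9).
So |(-3y^2 - 6y + 4) + 41| = |y + 5|·|-3y + 9|.
Assume first that |y + 5| < 1, so |y| < 6. Then |-3y + 9| ≤ 3·6 + 9 = 27.
Hence |(-3y^2 - 6y + 4) + 41| ≤ 27|y + 5| < eps provided |y + 5| < eps/27.
Take delta = min(1, eps/27). Then 0 < |y + 5| < delta gives both |y + 5| < 1 and |y + 5| < eps/27, so |(-3y^2 - 6y + 4) + 41| < eps.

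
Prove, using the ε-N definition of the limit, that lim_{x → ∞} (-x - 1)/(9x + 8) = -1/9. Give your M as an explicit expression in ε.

M = (1/81)/ε

Let ε > 0. We seek M > 0 such that x > M implies |(-x - 1)/(9x + 8) + 1/9| < ε.
(-x - 1)/(9x + 8) + 1/9 = (9(-x - 1) − (-1)(9x + 8)) / (9(9x + 8)) = -1/(9(9x + 8)).
For x > 0 we have 9x + 8 > 9x, so |(-x - 1)/(9x + 8) + 1/9| = 1/(9(9x + 8)) < 1/(9·9x) = (1/81)/x.
Thus |(-x - 1)/(9x + 8) + 1/9| < ε whenever x > (1/81)/ε.
Take M = (1/81)/ε. If x > M then |(-x - 1)/(9x + 8) + 1/9| < (1/81)/x < ε.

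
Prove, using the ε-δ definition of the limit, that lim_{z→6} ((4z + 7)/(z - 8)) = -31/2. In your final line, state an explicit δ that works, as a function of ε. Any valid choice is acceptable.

δ = min(1, (2/39)ε)

Suppose ε > 0. We want δ > 0 with 0 < |z − 6| < δ ⇒ |(4z + 7)/(z - 8) + 31/2| < ε.
Combining over a common denominator, (4z + 7)/(z - 8) + 31/2 = [(4z + 7)·(-2) − 31·(z - 8)] / [(-2)·(z - 8)] = -39(z − 6) / ((-2)(z - 8)).
So |(4z + 7)/(z - 8) + 31/2| = 39|z − 6| / (2·|z − 8|).
Restrict δ ≤ 1. Then |z − 6| < 1 gives |z − 8| = |(z − 6) + (-2)| ≥ 2 − 1 = 1.
Hence |(4z + 7)/(z - 8) + 31/2| < 39|z − 6|/(2·1) = (39/2)|z − 6|, which is < ε once |z − 6| < (2/39)ε.
Take δ = min(1, (2/39)ε). Then 0 < |z − 6| < δ forces both bounds, so |(4z + 7)/(z - 8) + 31/2| < ε.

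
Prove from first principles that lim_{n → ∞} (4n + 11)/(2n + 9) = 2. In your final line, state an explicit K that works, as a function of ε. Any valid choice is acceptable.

K = (7/2)/ε

Let ε > 0. For n ≥ 1, |(4n + 11)/(2n + 9) − 2| = |-14|/(2(2n + 9)) = 14/(2(2n + 9)).
Since 2n + 9 ≥ 2n for n ≥ 1, this is ≤ 14/(2·2n) = (7/2)/n.
So |(4n + 11)/(2n + 9) − 2| < ε whenever n > (7/2)/ε.
Take K = (7/2)/ε. If n > K then |(4n + 11)/(2n + 9) − 2| ≤ (7/2)/n < ε.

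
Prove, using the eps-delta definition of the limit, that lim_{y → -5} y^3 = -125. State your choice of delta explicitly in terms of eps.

Let eps > 0 be given. We seek delta > 0 with 0 < |y + 5| < delta ⇒ |y^3 + 125| < eps.
Factor: y^3 + 125 = (y + 5)(y^2 - 5y + 25), so |y^3 + 125| = |y + 5|·|y^2 - 5y + 25|.
Impose delta ≤ 1 so that |y| < 6; then |y^2 - 5y + 25| ≤ 91.
Hence |y^3 + 125| ≤ 91|y + 5|, which is < eps once |y + 5| < eps/91.
Take delta = min(1, eps/91). If 0 < |y + 5| < delta then both bounds hold and |y^3 + 125| ≤ 91|y + 5| < 91·(eps/91) = eps.

delta = min(1, eps/91)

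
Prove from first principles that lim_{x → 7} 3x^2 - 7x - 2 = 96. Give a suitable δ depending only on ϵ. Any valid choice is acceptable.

Let ϵ > 0 be given. We want δ > 0 such that 0 < |x − 7| < δ implies |(3x^2 - 7x - 2) − 96| < ϵ.
(3x^2 - 7x - 2) − 96 = 3x^2 - 7x - 98 = (x − 7)(3x + 14).
So |(3x^2 - 7x - 2) − 96| = |x − 7|·|3x + 14|.
Require δ ≤ 1. Then |x − 7| < 1 gives |x| < 8, and by the triangle inequality |3x + 14| ≤ 3·8 + 14 = 38.
Hence |(3x^2 - 7x - 2) − 96| ≤ 38|x − 7| < ϵ provided |x − 7| < ϵ/38.
Choosing δ = min(1, ϵ/38) ensures both conditions, hence |(3x^2 - 7x - 2) − 96| < ϵ.

δ = min(1, ϵ/38)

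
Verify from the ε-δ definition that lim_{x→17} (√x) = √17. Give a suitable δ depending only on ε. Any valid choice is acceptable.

Suppose ε > 0. We want δ > 0 such that 0 < |x − 17| < δ implies |√x − √17| < ε.
Rationalise: √x − √17 = (x − 17)/(√x + √17), so |√x − √17| = |x − 17|/(√x + √17).
Restrict δ ≤ 17 so that |x − 17| < 17 forces x > 0, and then √x + √17 > √17.
Hence |√x − √17| < |x − 17|/√17, which is < ε once |x − 17| < √17·ε.
Take δ = min(17, √17·ε). If 0 < |x − 17| < δ then x > 0 and |√x − √17| < |x − 17|/√17 < ε.

δ = min(17, √17·ε)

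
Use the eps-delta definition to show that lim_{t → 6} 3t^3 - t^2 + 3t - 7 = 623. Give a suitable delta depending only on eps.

Let eps > 0 be given. We want delta > 0 such that 0 < |t − 6| < delta implies |(3t^3 - t^2 + 3t - 7) − 623| < eps.
(3t^3 - t^2 + 3t - 7) − 623 = 3t^3 - t^2 + 3t - 630 = (t − 6)(3t^2 + 17t + 105).
So |(3t^3 - t^2 + 3t - 7) − 623| = |t − 6|·|3t^2 + 17t + 105|.
Require delta ≤ 2. Then |t − 6| < 2 gives |t| < 8, and by the triangle inequality |3t^2 + 17t + 105| ≤ 3·8^2 + 17·8 + 105 = 433.
Hence |(3t^3 - t^2 + 3t - 7) − 623| ≤ 433|t − 6| < eps provided |t − 6| < eps/433.
Take delta = min(2, eps/433). Then 0 < |t − 6| < delta gives both |t − 6| < 2 and |t − 6| < eps/433, so |(3t^3 - t^2 + 3t - 7) − 623| < eps.

delta = min(2, eps/433)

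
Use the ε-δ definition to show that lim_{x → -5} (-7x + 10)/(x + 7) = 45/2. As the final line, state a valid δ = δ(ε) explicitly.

δ = min(1, (2/59)ε)

Fix ε > 0. We want δ > 0 with 0 < |x + 5| < δ ⇒ |(-7x + 10)/(x + 7) − (45/2)| < ε.
Combining over a common denominator, (-7x + 10)/(x + 7) − (45/2) = [(-7x + 10)·2 − 45·(x + 7)] / [2·(x + 7)] = -59(x + 5) / (2(x + 7)).
So |(-7x + 10)/(x + 7) − (45/2)| = 59|x + 5| / (2·|x + 7|).
Require δ ≤ 1, so |x + 7| ≥ |2| − |x + 5| > 2 − 1 = 1.
Hence |(-7x + 10)/(x + 7) − (45/2)| < 59|x + 5|/(2·1) = (59/2)|x + 5|, which is < ε once |x + 5| < (2/59)ε.
Take δ = min(1, (2/59)ε). Then 0 < |x + 5| < δ forces both bounds, so |(-7x + 10)/(x + 7) − (45/2)| < ε.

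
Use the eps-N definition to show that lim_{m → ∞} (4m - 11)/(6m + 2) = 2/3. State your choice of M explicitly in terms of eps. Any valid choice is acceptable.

Suppose eps > 0. For m ≥ 1, |(4m - 11)/(6m + 2) − (2/3)| = |-74|/(6(6m + 2)) = 74/(6(6m + 2)).
Since 6m + 2 ≥ 6m for m ≥ 1, this is ≤ 74/(6·6m) = (37/18)/m.
So |(4m - 11)/(6m + 2) − (2/3)| < eps whenever m > (37/18)/eps.
Take M = (37/18)/eps. If m > M then |(4m - 11)/(6m + 2) − (2/3)| ≤ (37/18)/m < eps.

M = (37/18)/eps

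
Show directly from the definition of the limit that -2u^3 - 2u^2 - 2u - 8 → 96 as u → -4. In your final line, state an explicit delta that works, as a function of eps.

delta = min(1, eps/106)

Let eps > 0 be given. We want delta > 0 such that 0 < |u + 4| < delta implies |(-2u^3 - 2u^2 - 2u - 8) − 96| < eps.
(-2u^3 - 2u^2 - 2u - 8) − 96 = -2u^3 - 2u^2 - 2u - 104 = (u + 4)(-2u^2 + 6u - 26).
So |(-2u^3 - 2u^2 - 2u - 8) − 96| = |u + 4|·|-2u^2 + 6u - 26|.
Require delta ≤ 1. Then |u + 4| < 1 gives |u| < 5, and by the triangle inequality |-2u^2 + 6u - 26| ≤ 2·5^2 + 6·5 + 26 = 106.
Hence |(-2u^3 - 2u^2 - 2u - 8) − 96| ≤ 106|u + 4| < eps provided |u + 4| < eps/106.
Take delta = min(1, eps/106). Then 0 < |u + 4| < delta gives both |u + 4| < 1 and |u + 4| < eps/106, so |(-2u^3 - 2u^2 - 2u - 8) − 96| < eps.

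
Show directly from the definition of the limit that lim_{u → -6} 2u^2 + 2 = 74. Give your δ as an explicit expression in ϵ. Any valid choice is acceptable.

δ = min(2, ϵ/28)

Suppose ϵ > 0. We want δ > 0 such that 0 < |u + 6| < δ implies |(2u^2 + 2) − 74| < ϵ.
(2u^2 + 2) − 74 = 2u^2 - 72 = (u + 6)(2u - 12).
So |(2u^2 + 2) − 74| = |u + 6|·|2u - 12|.
Require δ ≤ 2. Then |u + 6| < 2 gives |u| < 8, and by the triangle inequality |2u - 12| ≤ 2·8 + 12 = 28.
Hence |(2u^2 + 2) − 74| ≤ 28|u + 6| < ϵ provided |u + 6| < ϵ/28.
Choosing δ = min(2, ϵ/28) ensures both conditions, hence |(2u^2 + 2) − 74| < ϵ.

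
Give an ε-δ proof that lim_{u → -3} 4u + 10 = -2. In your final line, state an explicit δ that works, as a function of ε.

δ = ε/4

Fix ε > 0. We need δ > 0 so that 0 < |u + 3| < δ implies |(4u + 10) + 2| < ε.
|(4u + 10) + 2| = |4u + 12| = 4|u + 3|.
So 4|u + 3| < ε exactly when |u + 3| < ε/4.
Choosing δ = ε/4 gives |(4u + 10) + 2| = 4|u + 3| < ε whenever |u + 3| < δ.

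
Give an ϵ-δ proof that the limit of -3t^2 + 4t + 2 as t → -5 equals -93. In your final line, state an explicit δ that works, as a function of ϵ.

Let ϵ > 0 be given. We want δ > 0 such that 0 < |t + 5| < δ implies |(-3t^2 + 4t + 2) + 93| < ϵ.
(-3t^2 + 4t + 2) + 93 = -3t^2 + 4t + 95 = (t + 5)(-3t + 19).
So |(-3t^2 + 4t + 2) + 93| = |t + 5|·|-3t + 19|.
Require δ ≤ 1. Then |t + 5| < 1 gives |t| < 6, and by the triangle inequality |-3t + 19| ≤ 3·6 + 19 = 37.
Hence |(-3t^2 + 4t + 2) + 93| ≤ 37|t + 5| < ϵ provided |t + 5| < ϵ/37.
Take δ = min(1, ϵ/37). Then 0 < |t + 5| < δ gives both |t + 5| < 1 and |t + 5| < ϵ/37, so |(-3t^2 + 4t + 2) + 93| < ϵ.

δ = min(1, ϵ/37)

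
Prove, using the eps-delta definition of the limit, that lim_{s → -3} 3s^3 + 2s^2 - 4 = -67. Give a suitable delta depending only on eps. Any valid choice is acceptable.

delta = min(2, eps/131)

Let eps > 0 be given. We want delta > 0 such that 0 < |s + 3| < delta implies |(3s^3 + 2s^2 - 4) + 67| < eps.
(3s^3 + 2s^2 - 4) + 67 = 3s^3 + 2s^2 + 63 = (s + 3)(3s^2 - 7s + 21).
So |(3s^3 + 2s^2 - 4) + 67| = |s + 3|·|3s^2 - 7s + 21|.
Assume first that |s + 3| < 2, so |s| < 5. Then |3s^2 - 7s + 21| ≤ 3·5^2 + 7·5 + 21 = 131.
Hence |(3s^3 + 2s^2 - 4) + 67| ≤ 131|s + 3| < eps provided |s + 3| < eps/131.
Choosing delta = min(2, eps/131) ensures both conditions, hence |(3s^3 + 2s^2 - 4) + 67| < eps.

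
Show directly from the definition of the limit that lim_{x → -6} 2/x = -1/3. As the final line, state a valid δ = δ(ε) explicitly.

δ = min(3, 9ε)

Let ε > 0 be given. We seek δ > 0 such that 0 < |x + 6| < δ implies |2/x + 1/3| < ε.
|2/x + 1/3| = 2·|-6 − x|/(6·|x|) = 2|x + 6|/(6|x|).
Require δ ≤ 3 so that |x| > 6 − 3 = 3, hence 6|x| > 18.
Then |2/x + 1/3| < 2|x + 6|/18, which is < ε when |x + 6| < 9ε.
Take δ = min(3, 9ε). Then 0 < |x + 6| < δ gives both |x + 6| < 3 and |x + 6| < 9ε, so |2/x + 1/3| < ε.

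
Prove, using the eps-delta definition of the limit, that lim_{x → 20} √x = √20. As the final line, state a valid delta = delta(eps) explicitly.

delta = min(20, √20·eps)

Suppose eps > 0. We want delta > 0 such that 0 < |x − 20| < delta implies |√x − √20| < eps.
Rationalise: √x − √20 = (x − 20)/(√x + √20), so |√x − √20| = |x − 20|/(√x + √20).
Restrict delta ≤ 20 so that |x − 20| < 20 forces x > 0, and then √x + √20 > √20.
Hence |√x − √20| < |x − 20|/√20, which is < eps once |x − 20| < √20·eps.
Take delta = min(20, √20·eps). If 0 < |x − 20| < delta then x > 0 and |√x − √20| < |x − 20|/√20 < eps.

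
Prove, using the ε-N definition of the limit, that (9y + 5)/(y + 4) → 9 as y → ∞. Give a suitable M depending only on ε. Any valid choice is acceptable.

Let ε > 0 be given. We seek M > 0 such that y > M implies |(9y + 5)/(y + 4) − 9| < ε.
(9y + 5)/(y + 4) − 9 = ((9y + 5) − 9(y + 4)) / ((y + 4)) = -31/((y + 4)).
For y > 0 we have y + 4 > y, so |(9y + 5)/(y + 4) − 9| = 31/((y + 4)) < 31/(y) = 31/y.
Thus |(9y + 5)/(y + 4) − 9| < ε whenever y > 31/ε.
Take M = 31/ε. If y > M then |(9y + 5)/(y + 4) − 9| < 31/y < ε.

M = 31/ε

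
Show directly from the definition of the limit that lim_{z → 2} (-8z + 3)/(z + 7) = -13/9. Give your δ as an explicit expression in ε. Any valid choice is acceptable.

Let ε > 0. We want δ > 0 with 0 < |z − 2| < δ ⇒ |(-8z + 3)/(z + 7) + 13/9| < ε.
Combining over a common denominator, (-8z + 3)/(z + 7) + 13/9 = [(-8z + 3)·9 − (-13)·(z + 7)] / [9·(z + 7)] = -59(z − 2) / (9(z + 7)).
So |(-8z + 3)/(z + 7) + 13/9| = 59|z − 2| / (9·|z + 7|).
Restrict δ ≤ 9/2. Then |z − 2| < 9/2 gives |z + 7| = |(z − 2) + 9| ≥ 9 − 9/2 = 9/2.
Hence |(-8z + 3)/(z + 7) + 13/9| < 59|z − 2|/(9·(9/2)) = (118/81)|z − 2|, which is < ε once |z − 2| < (81/118)ε.
Take δ = min(9/2, (81/118)ε). Then 0 < |z − 2| < δ forces both bounds, so |(-8z + 3)/(z + 7) + 13/9| < ε.

δ = min(9/2, (81/118)ε)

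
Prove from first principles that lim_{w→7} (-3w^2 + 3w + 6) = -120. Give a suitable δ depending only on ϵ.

Suppose ϵ > 0. We want δ > 0 such that 0 < |w − 7| < δ implies |(-3w^2 + 3w + 6) + 120| < ϵ.
(-3w^2 + 3w + 6) + 120 = -3w^2 + 3w + 126 = (w − 7)(-3w - 18).
So |(-3w^2 + 3w + 6) + 120| = |w − 7|·|-3w - 18|.
Require δ ≤ 1. Then |w − 7| < 1 gives |w| < 8, and by the triangle inequality |-3w - 18| ≤ 3·8 + 18 = 42.
Hence |(-3w^2 + 3w + 6) + 120| ≤ 42|w − 7| < ϵ provided |w − 7| < ϵ/42.
Choosing δ = min(1, ϵ/42) ensures both conditions, hence |(-3w^2 + 3w + 6) + 120| < ϵ.

δ = min(1, ϵ/42)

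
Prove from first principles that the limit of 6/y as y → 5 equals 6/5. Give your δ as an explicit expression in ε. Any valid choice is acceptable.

δ = min(5/2, (25/12)ε)

Fix ε > 0. We seek δ > 0 such that 0 < |y − 5| < δ implies |6/y − (6/5)| < ε.
|6/y − (6/5)| = 6·|5 − y|/(5·|y|) = 6|y − 5|/(5|y|).
Require δ ≤ 5/2 so that |y| > 5 − 5/2 = 5/2, hence 5|y| > 25/2.
Then |6/y − (6/5)| < 6|y − 5|/(25/2), which is < ε when |y − 5| < (25/12)ε.
Take δ = min(5/2, (25/12)ε). Then 0 < |y − 5| < δ gives both |y − 5| < 5/2 and |y − 5| < (25/12)ε, so |6/y − (6/5)| < ε.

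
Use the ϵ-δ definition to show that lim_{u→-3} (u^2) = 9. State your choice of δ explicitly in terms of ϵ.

δ = min(1, ϵ/7)

Fix ϵ > 0. We seek δ > 0 with 0 < |u + 3| < δ ⇒ |u^2 − 9| < ϵ.
Factor: u^2 − 9 = (u + 3)(u - 3), so |u^2 − 9| = |u + 3|·|u - 3|.
Impose δ ≤ 1 so that |u| < 4; then |u - 3| ≤ 7.
Hence |u^2 − 9| ≤ 7|u + 3|, which is < ϵ once |u + 3| < ϵ/7.
Take δ = min(1, ϵ/7). If 0 < |u + 3| < δ then both bounds hold and |u^2 − 9| ≤ 7|u + 3| < 7·(ϵ/7) = ϵ.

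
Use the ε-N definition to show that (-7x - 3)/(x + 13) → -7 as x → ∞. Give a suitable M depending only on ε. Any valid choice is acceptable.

M = 88/ε

Fix ε > 0. We seek M > 0 such that x > M implies |(-7x - 3)/(x + 13) + 7| < ε.
(-7x - 3)/(x + 13) + 7 = ((-7x - 3) − (-7)(x + 13)) / ((x + 13)) = 88/((x + 13)).
For x > 0 we have x + 13 > x, so |(-7x - 3)/(x + 13) + 7| = 88/((x + 13)) < 88/(x) = 88/x.
Thus |(-7x - 3)/(x + 13) + 7| < ε whenever x > 88/ε.
Take M = 88/ε. If x > M then |(-7x - 3)/(x + 13) + 7| < 88/x < ε.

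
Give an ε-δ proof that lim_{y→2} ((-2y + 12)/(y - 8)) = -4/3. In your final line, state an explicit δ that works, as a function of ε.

Suppose ε > 0. We want δ > 0 with 0 < |y − 2| < δ ⇒ |(-2y + 12)/(y - 8) + 4/3| < ε.
Combining over a common denominator, (-2y + 12)/(y - 8) + 4/3 = [(-2y + 12)·(-6) − 8·(y - 8)] / [(-6)·(y - 8)] = 4(y − 2) / ((-6)(y - 8)).
So |(-2y + 12)/(y - 8) + 4/3| = 4|y − 2| / (6·|y − 8|).
Require δ ≤ 3, so |y − 8| ≥ |-6| − |y − 2| > 6 − 3 = 3.
Hence |(-2y + 12)/(y - 8) + 4/3| < 4|y − 2|/(6·3) = (2/9)|y − 2|, which is < ε once |y − 2| < (9/2)ε.
Take δ = min(3, (9/2)ε). Then 0 < |y − 2| < δ forces both bounds, so |(-2y + 12)/(y - 8) + 4/3| < ε.

δ = min(3, (9/2)ε)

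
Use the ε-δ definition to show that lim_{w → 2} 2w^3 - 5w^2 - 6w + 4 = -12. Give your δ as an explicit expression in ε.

δ = min(1, ε/29)

Let ε > 0 be given. We want δ > 0 such that 0 < |w − 2| < δ implies |(2w^3 - 5w^2 - 6w + 4) + 12| < ε.
(2w^3 - 5w^2 - 6w + 4) + 12 = 2w^3 - 5w^2 - 6w + 16 = (w − 2)(2w^2 - w - 8).
So |(2w^3 - 5w^2 - 6w + 4) + 12| = |w − 2|·|2w^2 - w - 8|.
Assume first that |w − 2| < 1, so |w| < 3. Then |2w^2 - w - 8| ≤ 2·3^2 + 3 + 8 = 29.
Hence |(2w^3 - 5w^2 - 6w + 4) + 12| ≤ 29|w − 2| < ε provided |w − 2| < ε/29.
Take δ = min(1, ε/29). Then 0 < |w − 2| < δ gives both |w − 2| < 1 and |w − 2| < ε/29, so |(2w^3 - 5w^2 - 6w + 4) + 12| < ε.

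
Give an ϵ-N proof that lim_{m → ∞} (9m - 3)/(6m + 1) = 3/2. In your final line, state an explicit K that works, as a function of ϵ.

Let ϵ > 0 be given. For m ≥ 1, |(9m - 3)/(6m + 1) − (3/2)| = |-27|/(6(6m + 1)) = 27/(6(6m + 1)).
Since 6m + 1 ≥ 6m for m ≥ 1, this is ≤ 27/(6·6m) = (3/4)/m.
So |(9m - 3)/(6m + 1) − (3/2)| < ϵ whenever m > (3/4)/ϵ.
Take K = (3/4)/ϵ. If m > K then |(9m - 3)/(6m + 1) − (3/2)| ≤ (3/4)/m < ϵ.

K = (3/4)/ϵ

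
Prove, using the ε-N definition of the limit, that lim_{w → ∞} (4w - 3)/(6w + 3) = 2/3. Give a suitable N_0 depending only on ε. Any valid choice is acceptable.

Fix ε > 0. We seek N_0 > 0 such that w > N_0 implies |(4w - 3)/(6w + 3) − (2/3)| < ε.
(4w - 3)/(6w + 3) − (2/3) = (6(4w - 3) − 4(6w + 3)) / (6(6w + 3)) = -30/(6(6w + 3)).
For w > 0 we have 6w + 3 > 6w, so |(4w - 3)/(6w + 3) − (2/3)| = 30/(6(6w + 3)) < 30/(6·6w) = (5/6)/w.
Thus |(4w - 3)/(6w + 3) − (2/3)| < ε whenever w > (5/6)/ε.
Take N_0 = (5/6)/ε. If w > N_0 then |(4w - 3)/(6w + 3) − (2/3)| < (5/6)/w < ε.

N_0 = (5/6)/ε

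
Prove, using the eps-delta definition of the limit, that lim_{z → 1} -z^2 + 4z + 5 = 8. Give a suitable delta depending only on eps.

Let eps > 0 be given. We want delta > 0 such that 0 < |z − 1| < delta implies |(-z^2 + 4z + 5) − 8| < eps.
(-z^2 + 4z + 5) − 8 = -z^2 + 4z - 3 = (z − 1)(-z + 3).
So |(-z^2 + 4z + 5) − 8| = |z − 1|·|-z + 3|.
Require delta ≤ 1. Then |z − 1| < 1 gives |z| < 2, and by the triangle inequality |-z + 3| ≤ 2 + 3 = 5.
Hence |(-z^2 + 4z + 5) − 8| ≤ 5|z − 1| < eps provided |z − 1| < eps/5.
Choosing delta = min(1, eps/5) ensures both conditions, hence |(-z^2 + 4z + 5) − 8| < eps.

delta = min(1, eps/5)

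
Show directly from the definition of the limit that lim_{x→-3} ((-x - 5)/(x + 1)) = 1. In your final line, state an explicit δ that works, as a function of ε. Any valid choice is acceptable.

Suppose ε > 0. We want δ > 0 with 0 < |x + 3| < δ ⇒ |(-x - 5)/(x + 1) − 1| < ε.
Combining over a common denominator, (-x - 5)/(x + 1) − 1 = [(-x - 5)·(-2) − (-2)·(x + 1)] / [(-2)·(x + 1)] = 4(x + 3) / ((-2)(x + 1)).
So |(-x - 5)/(x + 1) − 1| = 4|x + 3| / (2·|x + 1|).
Require δ ≤ 1, so |x + 1| ≥ |-2| − |x + 3| > 2 − 1 = 1.
Hence |(-x - 5)/(x + 1) − 1| < 4|x + 3|/(2·1) = 2|x + 3|, which is < ε once |x + 3| < (1/2)ε.
Take δ = min(1, (1/2)ε). Then 0 < |x + 3| < δ forces both bounds, so |(-x - 5)/(x + 1) − 1| < ε.

δ = min(1, (1/2)ε)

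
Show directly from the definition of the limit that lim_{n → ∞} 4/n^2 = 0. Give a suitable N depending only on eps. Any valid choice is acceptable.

Let eps > 0 be given. For n ≥ 1, |4/n^2 − 0| = 4/n^2.
4/n^2 < eps ⇔ n^2 > 4/eps ⇔ n > (4/eps)^{1/2}.
Take N = (4/eps)^{1/2}. Then n > N implies 4/n^2 < eps.

N = (4/eps)^{1/2}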